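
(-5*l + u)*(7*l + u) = -35*l^2 + 2*l*u + u^2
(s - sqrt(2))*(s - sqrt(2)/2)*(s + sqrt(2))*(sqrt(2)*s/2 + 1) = sqrt(2)*s^4/2 + s^3/2 - 3*sqrt(2)*s^2/2 - s + sqrt(2)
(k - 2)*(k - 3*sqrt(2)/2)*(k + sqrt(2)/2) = k^3 - 2*k^2 - sqrt(2)*k^2 - 3*k/2 + 2*sqrt(2)*k + 3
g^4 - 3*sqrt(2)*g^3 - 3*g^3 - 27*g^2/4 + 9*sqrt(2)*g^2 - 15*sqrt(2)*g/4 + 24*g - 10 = (g - 5/2)*(g - 1/2)*(g - 4*sqrt(2))*(g + sqrt(2))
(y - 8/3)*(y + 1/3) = y^2 - 7*y/3 - 8/9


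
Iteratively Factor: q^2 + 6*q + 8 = (q + 2)*(q + 4)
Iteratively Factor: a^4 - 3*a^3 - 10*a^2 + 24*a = (a - 4)*(a^3 + a^2 - 6*a) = (a - 4)*(a - 2)*(a^2 + 3*a) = (a - 4)*(a - 2)*(a + 3)*(a)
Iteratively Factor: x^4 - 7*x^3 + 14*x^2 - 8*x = (x)*(x^3 - 7*x^2 + 14*x - 8) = x*(x - 1)*(x^2 - 6*x + 8) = x*(x - 2)*(x - 1)*(x - 4)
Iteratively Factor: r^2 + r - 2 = (r + 2)*(r - 1)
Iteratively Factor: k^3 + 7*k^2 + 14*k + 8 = (k + 1)*(k^2 + 6*k + 8) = (k + 1)*(k + 2)*(k + 4)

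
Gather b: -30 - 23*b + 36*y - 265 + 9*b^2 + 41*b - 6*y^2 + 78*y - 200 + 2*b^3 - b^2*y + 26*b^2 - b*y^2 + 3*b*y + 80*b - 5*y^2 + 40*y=2*b^3 + b^2*(35 - y) + b*(-y^2 + 3*y + 98) - 11*y^2 + 154*y - 495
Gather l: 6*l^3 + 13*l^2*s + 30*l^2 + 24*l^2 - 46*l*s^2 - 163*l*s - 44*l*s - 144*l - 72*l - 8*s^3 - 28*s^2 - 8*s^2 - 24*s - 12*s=6*l^3 + l^2*(13*s + 54) + l*(-46*s^2 - 207*s - 216) - 8*s^3 - 36*s^2 - 36*s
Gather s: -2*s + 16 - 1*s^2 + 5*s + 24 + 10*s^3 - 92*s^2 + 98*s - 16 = 10*s^3 - 93*s^2 + 101*s + 24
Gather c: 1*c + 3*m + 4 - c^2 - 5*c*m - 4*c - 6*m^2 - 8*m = -c^2 + c*(-5*m - 3) - 6*m^2 - 5*m + 4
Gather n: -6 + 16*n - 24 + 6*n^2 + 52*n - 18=6*n^2 + 68*n - 48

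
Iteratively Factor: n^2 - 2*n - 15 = (n - 5)*(n + 3)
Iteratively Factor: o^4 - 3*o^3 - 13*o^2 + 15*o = (o - 5)*(o^3 + 2*o^2 - 3*o) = (o - 5)*(o - 1)*(o^2 + 3*o) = (o - 5)*(o - 1)*(o + 3)*(o)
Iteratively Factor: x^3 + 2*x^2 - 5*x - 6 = (x - 2)*(x^2 + 4*x + 3) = (x - 2)*(x + 3)*(x + 1)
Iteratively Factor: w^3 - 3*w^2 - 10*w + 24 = (w + 3)*(w^2 - 6*w + 8) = (w - 2)*(w + 3)*(w - 4)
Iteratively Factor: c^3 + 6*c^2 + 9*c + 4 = (c + 1)*(c^2 + 5*c + 4) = (c + 1)*(c + 4)*(c + 1)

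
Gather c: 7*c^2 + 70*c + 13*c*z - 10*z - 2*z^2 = 7*c^2 + c*(13*z + 70) - 2*z^2 - 10*z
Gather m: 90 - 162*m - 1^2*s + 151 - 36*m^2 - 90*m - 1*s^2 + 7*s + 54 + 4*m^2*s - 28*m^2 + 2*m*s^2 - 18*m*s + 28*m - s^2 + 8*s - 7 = m^2*(4*s - 64) + m*(2*s^2 - 18*s - 224) - 2*s^2 + 14*s + 288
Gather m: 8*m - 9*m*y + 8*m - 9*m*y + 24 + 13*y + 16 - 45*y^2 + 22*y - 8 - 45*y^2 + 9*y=m*(16 - 18*y) - 90*y^2 + 44*y + 32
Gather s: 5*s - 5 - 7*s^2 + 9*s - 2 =-7*s^2 + 14*s - 7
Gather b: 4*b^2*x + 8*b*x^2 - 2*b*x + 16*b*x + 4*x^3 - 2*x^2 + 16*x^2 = 4*b^2*x + b*(8*x^2 + 14*x) + 4*x^3 + 14*x^2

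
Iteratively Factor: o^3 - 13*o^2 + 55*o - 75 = (o - 3)*(o^2 - 10*o + 25) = (o - 5)*(o - 3)*(o - 5)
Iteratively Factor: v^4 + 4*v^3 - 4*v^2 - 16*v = (v - 2)*(v^3 + 6*v^2 + 8*v) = v*(v - 2)*(v^2 + 6*v + 8) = v*(v - 2)*(v + 2)*(v + 4)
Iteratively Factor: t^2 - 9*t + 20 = (t - 5)*(t - 4)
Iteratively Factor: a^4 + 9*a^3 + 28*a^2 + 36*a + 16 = (a + 4)*(a^3 + 5*a^2 + 8*a + 4) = (a + 2)*(a + 4)*(a^2 + 3*a + 2) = (a + 1)*(a + 2)*(a + 4)*(a + 2)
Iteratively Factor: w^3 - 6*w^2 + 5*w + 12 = (w - 4)*(w^2 - 2*w - 3) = (w - 4)*(w - 3)*(w + 1)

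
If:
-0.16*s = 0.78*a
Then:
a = -0.205128205128205*s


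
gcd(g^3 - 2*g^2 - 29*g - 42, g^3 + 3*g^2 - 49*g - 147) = g^2 - 4*g - 21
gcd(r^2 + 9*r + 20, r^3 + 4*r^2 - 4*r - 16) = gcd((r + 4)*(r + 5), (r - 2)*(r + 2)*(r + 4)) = r + 4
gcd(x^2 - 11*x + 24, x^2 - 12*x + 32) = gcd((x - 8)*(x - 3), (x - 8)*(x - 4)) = x - 8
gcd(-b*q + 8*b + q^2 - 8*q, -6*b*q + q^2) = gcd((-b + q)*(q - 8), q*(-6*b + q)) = 1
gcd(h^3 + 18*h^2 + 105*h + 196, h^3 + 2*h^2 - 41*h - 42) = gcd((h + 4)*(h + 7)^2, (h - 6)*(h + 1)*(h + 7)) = h + 7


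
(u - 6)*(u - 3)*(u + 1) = u^3 - 8*u^2 + 9*u + 18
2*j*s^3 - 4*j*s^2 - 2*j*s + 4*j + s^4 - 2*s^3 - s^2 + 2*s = (2*j + s)*(s - 2)*(s - 1)*(s + 1)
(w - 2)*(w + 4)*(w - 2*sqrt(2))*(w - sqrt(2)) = w^4 - 3*sqrt(2)*w^3 + 2*w^3 - 6*sqrt(2)*w^2 - 4*w^2 + 8*w + 24*sqrt(2)*w - 32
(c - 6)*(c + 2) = c^2 - 4*c - 12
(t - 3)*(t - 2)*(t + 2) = t^3 - 3*t^2 - 4*t + 12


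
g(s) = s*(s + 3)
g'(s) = 2*s + 3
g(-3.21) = 0.67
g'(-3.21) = -3.42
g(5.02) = 40.26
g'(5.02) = 13.04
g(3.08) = 18.73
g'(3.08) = 9.16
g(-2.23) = -1.72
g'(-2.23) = -1.46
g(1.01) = 4.05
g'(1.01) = 5.02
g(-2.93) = -0.21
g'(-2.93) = -2.86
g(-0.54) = -1.33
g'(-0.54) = 1.92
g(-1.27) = -2.20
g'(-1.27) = 0.46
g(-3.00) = 0.00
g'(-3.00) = -3.00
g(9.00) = 108.00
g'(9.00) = 21.00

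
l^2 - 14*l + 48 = (l - 8)*(l - 6)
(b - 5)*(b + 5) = b^2 - 25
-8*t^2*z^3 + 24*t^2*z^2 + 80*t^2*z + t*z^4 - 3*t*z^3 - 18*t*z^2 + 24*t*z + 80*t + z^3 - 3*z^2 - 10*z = (-8*t + z)*(z - 5)*(z + 2)*(t*z + 1)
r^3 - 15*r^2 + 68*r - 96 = (r - 8)*(r - 4)*(r - 3)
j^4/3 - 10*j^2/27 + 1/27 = (j/3 + 1/3)*(j - 1)*(j - 1/3)*(j + 1/3)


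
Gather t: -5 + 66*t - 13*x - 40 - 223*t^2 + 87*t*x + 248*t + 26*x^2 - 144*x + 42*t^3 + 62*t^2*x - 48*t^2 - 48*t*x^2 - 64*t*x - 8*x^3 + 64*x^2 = 42*t^3 + t^2*(62*x - 271) + t*(-48*x^2 + 23*x + 314) - 8*x^3 + 90*x^2 - 157*x - 45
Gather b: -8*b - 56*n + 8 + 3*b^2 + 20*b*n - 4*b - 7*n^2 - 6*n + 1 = 3*b^2 + b*(20*n - 12) - 7*n^2 - 62*n + 9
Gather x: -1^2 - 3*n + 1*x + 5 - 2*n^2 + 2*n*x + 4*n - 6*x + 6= -2*n^2 + n + x*(2*n - 5) + 10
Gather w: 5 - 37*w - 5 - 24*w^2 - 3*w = -24*w^2 - 40*w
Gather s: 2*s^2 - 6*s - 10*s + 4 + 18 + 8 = 2*s^2 - 16*s + 30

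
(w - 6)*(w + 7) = w^2 + w - 42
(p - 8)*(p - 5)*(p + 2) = p^3 - 11*p^2 + 14*p + 80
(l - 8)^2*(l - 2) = l^3 - 18*l^2 + 96*l - 128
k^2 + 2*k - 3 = (k - 1)*(k + 3)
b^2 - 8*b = b*(b - 8)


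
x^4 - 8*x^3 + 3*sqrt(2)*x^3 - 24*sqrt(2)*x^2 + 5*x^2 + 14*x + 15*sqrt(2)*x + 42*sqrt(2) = (x - 7)*(x - 2)*(x + 1)*(x + 3*sqrt(2))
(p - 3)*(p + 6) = p^2 + 3*p - 18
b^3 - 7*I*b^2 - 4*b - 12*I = (b - 6*I)*(b - 2*I)*(b + I)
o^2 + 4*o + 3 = (o + 1)*(o + 3)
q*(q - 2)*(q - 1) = q^3 - 3*q^2 + 2*q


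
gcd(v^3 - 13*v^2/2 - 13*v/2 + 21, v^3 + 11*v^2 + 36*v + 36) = v + 2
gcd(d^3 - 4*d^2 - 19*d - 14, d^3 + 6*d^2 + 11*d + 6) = d^2 + 3*d + 2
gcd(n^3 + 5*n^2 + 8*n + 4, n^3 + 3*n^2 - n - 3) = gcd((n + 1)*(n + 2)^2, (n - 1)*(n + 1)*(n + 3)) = n + 1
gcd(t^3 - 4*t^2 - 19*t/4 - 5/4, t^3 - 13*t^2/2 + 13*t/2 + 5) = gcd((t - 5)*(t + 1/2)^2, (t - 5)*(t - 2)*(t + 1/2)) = t^2 - 9*t/2 - 5/2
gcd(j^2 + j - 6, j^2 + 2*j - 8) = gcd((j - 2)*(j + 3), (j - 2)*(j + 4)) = j - 2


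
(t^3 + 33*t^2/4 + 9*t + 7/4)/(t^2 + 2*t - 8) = (4*t^3 + 33*t^2 + 36*t + 7)/(4*(t^2 + 2*t - 8))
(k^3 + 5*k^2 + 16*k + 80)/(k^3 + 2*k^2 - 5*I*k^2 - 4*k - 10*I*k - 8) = (k^2 + k*(5 + 4*I) + 20*I)/(k^2 + k*(2 - I) - 2*I)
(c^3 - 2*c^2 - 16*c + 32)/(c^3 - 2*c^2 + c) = (c^3 - 2*c^2 - 16*c + 32)/(c*(c^2 - 2*c + 1))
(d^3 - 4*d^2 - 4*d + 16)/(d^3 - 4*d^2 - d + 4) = (d^2 - 4)/(d^2 - 1)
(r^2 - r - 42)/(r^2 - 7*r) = (r + 6)/r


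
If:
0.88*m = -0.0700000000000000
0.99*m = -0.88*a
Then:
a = 0.09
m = -0.08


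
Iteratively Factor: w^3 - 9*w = (w + 3)*(w^2 - 3*w) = (w - 3)*(w + 3)*(w)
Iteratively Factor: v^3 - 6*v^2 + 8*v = (v - 4)*(v^2 - 2*v) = (v - 4)*(v - 2)*(v)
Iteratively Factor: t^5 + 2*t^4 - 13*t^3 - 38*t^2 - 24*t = (t + 3)*(t^4 - t^3 - 10*t^2 - 8*t) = t*(t + 3)*(t^3 - t^2 - 10*t - 8) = t*(t - 4)*(t + 3)*(t^2 + 3*t + 2) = t*(t - 4)*(t + 1)*(t + 3)*(t + 2)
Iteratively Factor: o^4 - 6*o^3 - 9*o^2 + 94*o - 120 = (o + 4)*(o^3 - 10*o^2 + 31*o - 30) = (o - 3)*(o + 4)*(o^2 - 7*o + 10) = (o - 3)*(o - 2)*(o + 4)*(o - 5)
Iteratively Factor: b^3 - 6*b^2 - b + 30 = (b - 3)*(b^2 - 3*b - 10) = (b - 3)*(b + 2)*(b - 5)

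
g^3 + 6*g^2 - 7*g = g*(g - 1)*(g + 7)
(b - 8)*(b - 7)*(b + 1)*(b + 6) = b^4 - 8*b^3 - 43*b^2 + 302*b + 336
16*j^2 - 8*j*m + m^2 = (-4*j + m)^2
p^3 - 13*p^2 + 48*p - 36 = (p - 6)^2*(p - 1)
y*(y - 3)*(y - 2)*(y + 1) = y^4 - 4*y^3 + y^2 + 6*y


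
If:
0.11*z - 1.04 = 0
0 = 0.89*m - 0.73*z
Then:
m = 7.75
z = 9.45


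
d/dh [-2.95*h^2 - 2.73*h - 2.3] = -5.9*h - 2.73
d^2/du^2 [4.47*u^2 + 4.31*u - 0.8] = 8.94000000000000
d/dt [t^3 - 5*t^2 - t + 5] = 3*t^2 - 10*t - 1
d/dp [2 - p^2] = -2*p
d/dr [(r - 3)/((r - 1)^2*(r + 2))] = (-2*r^2 + 7*r + 7)/(r^5 + r^4 - 5*r^3 - r^2 + 8*r - 4)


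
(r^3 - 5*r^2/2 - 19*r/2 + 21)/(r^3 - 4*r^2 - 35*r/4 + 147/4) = 2*(r - 2)/(2*r - 7)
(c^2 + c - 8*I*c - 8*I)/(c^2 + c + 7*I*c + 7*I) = (c - 8*I)/(c + 7*I)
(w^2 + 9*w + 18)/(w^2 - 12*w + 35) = (w^2 + 9*w + 18)/(w^2 - 12*w + 35)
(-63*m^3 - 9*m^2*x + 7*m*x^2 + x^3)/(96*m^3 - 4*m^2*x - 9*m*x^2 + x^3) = (-21*m^2 + 4*m*x + x^2)/(32*m^2 - 12*m*x + x^2)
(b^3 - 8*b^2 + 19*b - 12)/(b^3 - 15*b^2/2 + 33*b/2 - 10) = 2*(b - 3)/(2*b - 5)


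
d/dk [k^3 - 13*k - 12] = 3*k^2 - 13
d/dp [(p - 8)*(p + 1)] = 2*p - 7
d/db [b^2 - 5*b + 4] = 2*b - 5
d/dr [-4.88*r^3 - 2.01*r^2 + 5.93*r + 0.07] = -14.64*r^2 - 4.02*r + 5.93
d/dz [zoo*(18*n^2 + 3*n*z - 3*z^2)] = zoo*(n + z)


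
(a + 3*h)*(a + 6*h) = a^2 + 9*a*h + 18*h^2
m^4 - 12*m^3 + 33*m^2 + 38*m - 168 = (m - 7)*(m - 4)*(m - 3)*(m + 2)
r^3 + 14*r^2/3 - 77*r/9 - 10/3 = (r - 5/3)*(r + 1/3)*(r + 6)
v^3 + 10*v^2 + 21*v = v*(v + 3)*(v + 7)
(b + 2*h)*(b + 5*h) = b^2 + 7*b*h + 10*h^2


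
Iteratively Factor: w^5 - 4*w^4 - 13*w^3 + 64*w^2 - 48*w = (w - 4)*(w^4 - 13*w^2 + 12*w) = (w - 4)*(w + 4)*(w^3 - 4*w^2 + 3*w) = w*(w - 4)*(w + 4)*(w^2 - 4*w + 3) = w*(w - 4)*(w - 1)*(w + 4)*(w - 3)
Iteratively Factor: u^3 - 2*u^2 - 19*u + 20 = (u + 4)*(u^2 - 6*u + 5) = (u - 1)*(u + 4)*(u - 5)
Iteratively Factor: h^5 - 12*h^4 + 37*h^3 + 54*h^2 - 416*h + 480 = (h - 5)*(h^4 - 7*h^3 + 2*h^2 + 64*h - 96) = (h - 5)*(h - 4)*(h^3 - 3*h^2 - 10*h + 24) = (h - 5)*(h - 4)*(h + 3)*(h^2 - 6*h + 8) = (h - 5)*(h - 4)*(h - 2)*(h + 3)*(h - 4)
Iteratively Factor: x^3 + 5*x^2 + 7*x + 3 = (x + 1)*(x^2 + 4*x + 3) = (x + 1)*(x + 3)*(x + 1)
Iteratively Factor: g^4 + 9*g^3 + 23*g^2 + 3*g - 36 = (g - 1)*(g^3 + 10*g^2 + 33*g + 36) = (g - 1)*(g + 4)*(g^2 + 6*g + 9) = (g - 1)*(g + 3)*(g + 4)*(g + 3)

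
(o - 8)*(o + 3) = o^2 - 5*o - 24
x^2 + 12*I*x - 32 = (x + 4*I)*(x + 8*I)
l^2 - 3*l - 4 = (l - 4)*(l + 1)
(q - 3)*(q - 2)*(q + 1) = q^3 - 4*q^2 + q + 6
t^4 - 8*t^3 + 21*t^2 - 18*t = t*(t - 3)^2*(t - 2)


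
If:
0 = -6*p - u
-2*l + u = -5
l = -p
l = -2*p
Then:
No Solution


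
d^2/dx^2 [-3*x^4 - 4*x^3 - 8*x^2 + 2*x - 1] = -36*x^2 - 24*x - 16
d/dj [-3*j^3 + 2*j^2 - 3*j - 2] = -9*j^2 + 4*j - 3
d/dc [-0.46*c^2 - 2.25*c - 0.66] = -0.92*c - 2.25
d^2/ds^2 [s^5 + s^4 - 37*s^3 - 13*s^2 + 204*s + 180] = 20*s^3 + 12*s^2 - 222*s - 26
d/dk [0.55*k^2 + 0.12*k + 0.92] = 1.1*k + 0.12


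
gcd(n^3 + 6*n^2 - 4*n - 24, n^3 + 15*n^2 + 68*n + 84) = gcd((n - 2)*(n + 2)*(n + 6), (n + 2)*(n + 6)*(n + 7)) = n^2 + 8*n + 12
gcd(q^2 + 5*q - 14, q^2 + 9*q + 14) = q + 7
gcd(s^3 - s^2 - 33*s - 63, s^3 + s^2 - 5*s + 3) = s + 3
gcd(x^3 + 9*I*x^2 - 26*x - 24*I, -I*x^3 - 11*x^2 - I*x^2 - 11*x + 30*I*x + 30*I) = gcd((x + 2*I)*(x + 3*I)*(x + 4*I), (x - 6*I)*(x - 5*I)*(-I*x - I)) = 1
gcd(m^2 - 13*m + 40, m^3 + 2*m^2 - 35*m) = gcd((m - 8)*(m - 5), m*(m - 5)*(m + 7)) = m - 5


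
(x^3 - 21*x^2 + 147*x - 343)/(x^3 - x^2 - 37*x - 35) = (x^2 - 14*x + 49)/(x^2 + 6*x + 5)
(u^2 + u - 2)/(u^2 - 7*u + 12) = (u^2 + u - 2)/(u^2 - 7*u + 12)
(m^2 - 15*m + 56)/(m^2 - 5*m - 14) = (m - 8)/(m + 2)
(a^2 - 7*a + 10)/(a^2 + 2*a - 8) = (a - 5)/(a + 4)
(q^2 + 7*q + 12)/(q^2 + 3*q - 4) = (q + 3)/(q - 1)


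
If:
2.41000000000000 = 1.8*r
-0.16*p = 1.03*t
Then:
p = -6.4375*t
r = 1.34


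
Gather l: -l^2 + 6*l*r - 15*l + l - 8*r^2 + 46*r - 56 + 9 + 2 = -l^2 + l*(6*r - 14) - 8*r^2 + 46*r - 45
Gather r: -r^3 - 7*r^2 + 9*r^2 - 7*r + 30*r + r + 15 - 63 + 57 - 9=-r^3 + 2*r^2 + 24*r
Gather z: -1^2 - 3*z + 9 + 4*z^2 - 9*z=4*z^2 - 12*z + 8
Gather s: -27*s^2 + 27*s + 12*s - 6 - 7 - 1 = -27*s^2 + 39*s - 14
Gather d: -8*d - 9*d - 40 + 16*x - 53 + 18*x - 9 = -17*d + 34*x - 102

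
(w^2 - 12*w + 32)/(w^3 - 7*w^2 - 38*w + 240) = (w - 4)/(w^2 + w - 30)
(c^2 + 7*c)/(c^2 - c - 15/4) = 4*c*(c + 7)/(4*c^2 - 4*c - 15)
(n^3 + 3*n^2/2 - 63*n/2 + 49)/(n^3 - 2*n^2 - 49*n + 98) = (n - 7/2)/(n - 7)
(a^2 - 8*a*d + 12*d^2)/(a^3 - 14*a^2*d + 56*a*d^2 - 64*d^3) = (a - 6*d)/(a^2 - 12*a*d + 32*d^2)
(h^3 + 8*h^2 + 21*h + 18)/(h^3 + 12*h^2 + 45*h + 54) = (h + 2)/(h + 6)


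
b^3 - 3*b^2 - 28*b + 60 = (b - 6)*(b - 2)*(b + 5)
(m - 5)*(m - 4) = m^2 - 9*m + 20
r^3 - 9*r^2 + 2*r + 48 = (r - 8)*(r - 3)*(r + 2)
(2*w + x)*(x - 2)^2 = 2*w*x^2 - 8*w*x + 8*w + x^3 - 4*x^2 + 4*x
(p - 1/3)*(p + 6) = p^2 + 17*p/3 - 2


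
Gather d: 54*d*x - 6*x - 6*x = 54*d*x - 12*x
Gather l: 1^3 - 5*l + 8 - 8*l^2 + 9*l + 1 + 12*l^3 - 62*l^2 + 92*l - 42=12*l^3 - 70*l^2 + 96*l - 32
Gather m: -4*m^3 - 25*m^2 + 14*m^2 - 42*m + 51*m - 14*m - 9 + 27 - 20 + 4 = -4*m^3 - 11*m^2 - 5*m + 2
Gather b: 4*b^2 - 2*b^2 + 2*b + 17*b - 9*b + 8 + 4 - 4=2*b^2 + 10*b + 8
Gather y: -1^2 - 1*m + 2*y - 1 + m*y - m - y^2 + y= -2*m - y^2 + y*(m + 3) - 2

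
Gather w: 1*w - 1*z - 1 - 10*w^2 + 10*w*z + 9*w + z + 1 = -10*w^2 + w*(10*z + 10)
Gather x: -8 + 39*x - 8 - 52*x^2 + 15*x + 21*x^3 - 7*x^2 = 21*x^3 - 59*x^2 + 54*x - 16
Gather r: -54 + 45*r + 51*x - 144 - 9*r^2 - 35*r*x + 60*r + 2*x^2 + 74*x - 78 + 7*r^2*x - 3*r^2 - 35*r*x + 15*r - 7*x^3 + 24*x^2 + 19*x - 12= r^2*(7*x - 12) + r*(120 - 70*x) - 7*x^3 + 26*x^2 + 144*x - 288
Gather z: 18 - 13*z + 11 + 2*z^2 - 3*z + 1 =2*z^2 - 16*z + 30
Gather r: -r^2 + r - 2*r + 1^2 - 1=-r^2 - r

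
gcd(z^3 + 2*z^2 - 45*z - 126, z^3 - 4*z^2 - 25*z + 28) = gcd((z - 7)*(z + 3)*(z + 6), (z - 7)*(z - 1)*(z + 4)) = z - 7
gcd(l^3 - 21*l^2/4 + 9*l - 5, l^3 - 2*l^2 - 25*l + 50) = l - 2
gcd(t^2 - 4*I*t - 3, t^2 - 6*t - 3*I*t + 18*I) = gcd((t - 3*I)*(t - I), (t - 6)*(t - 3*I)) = t - 3*I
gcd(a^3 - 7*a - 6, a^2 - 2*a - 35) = 1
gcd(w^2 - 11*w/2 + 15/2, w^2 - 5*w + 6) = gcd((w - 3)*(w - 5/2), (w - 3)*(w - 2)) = w - 3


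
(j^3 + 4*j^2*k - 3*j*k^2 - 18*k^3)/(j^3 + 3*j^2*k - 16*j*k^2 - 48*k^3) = (j^2 + j*k - 6*k^2)/(j^2 - 16*k^2)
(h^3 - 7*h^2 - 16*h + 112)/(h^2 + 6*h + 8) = (h^2 - 11*h + 28)/(h + 2)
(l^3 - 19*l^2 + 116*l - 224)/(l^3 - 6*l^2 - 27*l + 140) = (l - 8)/(l + 5)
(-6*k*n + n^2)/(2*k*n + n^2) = (-6*k + n)/(2*k + n)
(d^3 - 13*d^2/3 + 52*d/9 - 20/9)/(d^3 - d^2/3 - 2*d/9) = (3*d^2 - 11*d + 10)/(d*(3*d + 1))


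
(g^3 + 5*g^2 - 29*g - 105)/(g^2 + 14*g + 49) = (g^2 - 2*g - 15)/(g + 7)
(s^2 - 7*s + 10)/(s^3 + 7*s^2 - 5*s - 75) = (s^2 - 7*s + 10)/(s^3 + 7*s^2 - 5*s - 75)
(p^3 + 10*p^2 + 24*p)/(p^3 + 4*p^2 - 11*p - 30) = p*(p^2 + 10*p + 24)/(p^3 + 4*p^2 - 11*p - 30)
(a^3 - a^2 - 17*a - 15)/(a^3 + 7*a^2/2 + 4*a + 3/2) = 2*(a^2 - 2*a - 15)/(2*a^2 + 5*a + 3)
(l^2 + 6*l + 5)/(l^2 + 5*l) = (l + 1)/l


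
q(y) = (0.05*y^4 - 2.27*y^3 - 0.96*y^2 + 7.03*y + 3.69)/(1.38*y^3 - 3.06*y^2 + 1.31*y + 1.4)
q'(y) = (-4.14*y^2 + 6.12*y - 1.31)*(0.05*y^4 - 2.27*y^3 - 0.96*y^2 + 7.03*y + 3.69)/(1.38*y^3 - 3.06*y^2 + 1.31*y + 1.4)^2 + (0.2*y^3 - 6.81*y^2 - 1.92*y + 7.03)/(1.38*y^3 - 3.06*y^2 + 1.31*y + 1.4)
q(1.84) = -0.09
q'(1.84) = -8.76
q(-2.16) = -0.27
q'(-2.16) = 0.46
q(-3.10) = -0.61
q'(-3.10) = 0.29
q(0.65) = 5.41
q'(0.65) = 5.93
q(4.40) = -2.42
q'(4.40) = 0.24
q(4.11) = -2.49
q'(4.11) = 0.25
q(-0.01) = 2.61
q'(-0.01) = 2.50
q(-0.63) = 0.55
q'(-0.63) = -1.75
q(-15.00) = -1.84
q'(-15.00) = 0.05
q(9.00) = -1.73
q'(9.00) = 0.09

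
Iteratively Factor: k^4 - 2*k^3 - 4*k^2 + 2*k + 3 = (k + 1)*(k^3 - 3*k^2 - k + 3) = (k - 3)*(k + 1)*(k^2 - 1) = (k - 3)*(k - 1)*(k + 1)*(k + 1)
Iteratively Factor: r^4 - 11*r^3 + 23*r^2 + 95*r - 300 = (r - 4)*(r^3 - 7*r^2 - 5*r + 75) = (r - 5)*(r - 4)*(r^2 - 2*r - 15) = (r - 5)^2*(r - 4)*(r + 3)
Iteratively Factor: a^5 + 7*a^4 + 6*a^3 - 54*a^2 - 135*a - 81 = (a + 3)*(a^4 + 4*a^3 - 6*a^2 - 36*a - 27) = (a + 3)^2*(a^3 + a^2 - 9*a - 9) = (a + 3)^3*(a^2 - 2*a - 3) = (a + 1)*(a + 3)^3*(a - 3)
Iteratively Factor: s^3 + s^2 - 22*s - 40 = (s + 2)*(s^2 - s - 20) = (s - 5)*(s + 2)*(s + 4)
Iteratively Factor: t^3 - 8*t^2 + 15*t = (t - 3)*(t^2 - 5*t) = t*(t - 3)*(t - 5)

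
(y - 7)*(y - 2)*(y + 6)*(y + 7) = y^4 + 4*y^3 - 61*y^2 - 196*y + 588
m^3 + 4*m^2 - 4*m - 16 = (m - 2)*(m + 2)*(m + 4)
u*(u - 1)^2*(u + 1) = u^4 - u^3 - u^2 + u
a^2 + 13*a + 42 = (a + 6)*(a + 7)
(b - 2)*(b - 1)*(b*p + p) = b^3*p - 2*b^2*p - b*p + 2*p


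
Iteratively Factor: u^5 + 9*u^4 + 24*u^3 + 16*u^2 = (u + 4)*(u^4 + 5*u^3 + 4*u^2) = u*(u + 4)*(u^3 + 5*u^2 + 4*u) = u*(u + 1)*(u + 4)*(u^2 + 4*u) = u^2*(u + 1)*(u + 4)*(u + 4)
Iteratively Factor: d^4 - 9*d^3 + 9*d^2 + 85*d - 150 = (d - 5)*(d^3 - 4*d^2 - 11*d + 30) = (d - 5)*(d + 3)*(d^2 - 7*d + 10) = (d - 5)^2*(d + 3)*(d - 2)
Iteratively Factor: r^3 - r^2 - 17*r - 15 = (r - 5)*(r^2 + 4*r + 3) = (r - 5)*(r + 3)*(r + 1)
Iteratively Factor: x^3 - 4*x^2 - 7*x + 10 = (x + 2)*(x^2 - 6*x + 5) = (x - 1)*(x + 2)*(x - 5)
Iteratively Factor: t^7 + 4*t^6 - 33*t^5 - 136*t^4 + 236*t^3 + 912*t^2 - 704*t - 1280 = (t + 1)*(t^6 + 3*t^5 - 36*t^4 - 100*t^3 + 336*t^2 + 576*t - 1280) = (t - 5)*(t + 1)*(t^5 + 8*t^4 + 4*t^3 - 80*t^2 - 64*t + 256) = (t - 5)*(t - 2)*(t + 1)*(t^4 + 10*t^3 + 24*t^2 - 32*t - 128) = (t - 5)*(t - 2)*(t + 1)*(t + 4)*(t^3 + 6*t^2 - 32) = (t - 5)*(t - 2)*(t + 1)*(t + 4)^2*(t^2 + 2*t - 8) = (t - 5)*(t - 2)*(t + 1)*(t + 4)^3*(t - 2)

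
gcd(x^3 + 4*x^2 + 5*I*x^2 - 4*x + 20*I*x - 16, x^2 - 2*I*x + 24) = x + 4*I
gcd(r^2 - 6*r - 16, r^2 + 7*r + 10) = r + 2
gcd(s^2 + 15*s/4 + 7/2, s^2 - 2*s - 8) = s + 2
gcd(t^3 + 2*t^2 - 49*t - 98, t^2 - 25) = 1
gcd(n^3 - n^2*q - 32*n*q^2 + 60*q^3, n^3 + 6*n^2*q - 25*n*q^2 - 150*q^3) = -n^2 - n*q + 30*q^2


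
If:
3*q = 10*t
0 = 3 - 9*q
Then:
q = 1/3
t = 1/10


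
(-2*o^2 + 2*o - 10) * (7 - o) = 2*o^3 - 16*o^2 + 24*o - 70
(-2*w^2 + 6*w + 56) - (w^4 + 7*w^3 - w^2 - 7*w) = -w^4 - 7*w^3 - w^2 + 13*w + 56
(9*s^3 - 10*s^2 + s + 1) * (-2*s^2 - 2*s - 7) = -18*s^5 + 2*s^4 - 45*s^3 + 66*s^2 - 9*s - 7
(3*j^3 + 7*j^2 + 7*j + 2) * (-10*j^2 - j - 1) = -30*j^5 - 73*j^4 - 80*j^3 - 34*j^2 - 9*j - 2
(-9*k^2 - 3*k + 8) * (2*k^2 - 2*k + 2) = -18*k^4 + 12*k^3 + 4*k^2 - 22*k + 16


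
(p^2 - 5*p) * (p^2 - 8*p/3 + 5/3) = p^4 - 23*p^3/3 + 15*p^2 - 25*p/3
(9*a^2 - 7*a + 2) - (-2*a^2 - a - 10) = 11*a^2 - 6*a + 12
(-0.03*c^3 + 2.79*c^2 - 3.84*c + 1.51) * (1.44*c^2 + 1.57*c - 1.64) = -0.0432*c^5 + 3.9705*c^4 - 1.1001*c^3 - 8.43*c^2 + 8.6683*c - 2.4764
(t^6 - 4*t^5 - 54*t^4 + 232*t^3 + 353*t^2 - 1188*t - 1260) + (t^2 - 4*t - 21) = t^6 - 4*t^5 - 54*t^4 + 232*t^3 + 354*t^2 - 1192*t - 1281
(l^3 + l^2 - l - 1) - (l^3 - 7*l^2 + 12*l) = 8*l^2 - 13*l - 1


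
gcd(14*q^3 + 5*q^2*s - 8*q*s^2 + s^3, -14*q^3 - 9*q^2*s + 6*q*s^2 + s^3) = 2*q^2 + q*s - s^2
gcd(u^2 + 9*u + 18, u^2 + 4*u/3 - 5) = u + 3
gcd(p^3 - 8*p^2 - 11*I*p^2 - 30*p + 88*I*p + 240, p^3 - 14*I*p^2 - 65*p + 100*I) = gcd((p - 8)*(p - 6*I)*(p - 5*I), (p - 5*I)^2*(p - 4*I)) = p - 5*I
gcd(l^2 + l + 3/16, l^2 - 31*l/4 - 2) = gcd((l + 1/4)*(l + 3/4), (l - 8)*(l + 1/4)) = l + 1/4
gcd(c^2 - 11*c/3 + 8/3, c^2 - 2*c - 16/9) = c - 8/3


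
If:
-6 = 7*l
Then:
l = -6/7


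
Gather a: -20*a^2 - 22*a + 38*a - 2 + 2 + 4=-20*a^2 + 16*a + 4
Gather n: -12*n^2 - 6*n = -12*n^2 - 6*n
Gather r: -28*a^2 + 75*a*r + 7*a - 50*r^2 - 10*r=-28*a^2 + 7*a - 50*r^2 + r*(75*a - 10)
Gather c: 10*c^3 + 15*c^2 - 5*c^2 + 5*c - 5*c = 10*c^3 + 10*c^2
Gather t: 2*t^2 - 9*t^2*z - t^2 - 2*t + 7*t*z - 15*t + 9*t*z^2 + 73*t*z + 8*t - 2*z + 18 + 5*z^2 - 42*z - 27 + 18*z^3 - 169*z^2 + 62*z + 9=t^2*(1 - 9*z) + t*(9*z^2 + 80*z - 9) + 18*z^3 - 164*z^2 + 18*z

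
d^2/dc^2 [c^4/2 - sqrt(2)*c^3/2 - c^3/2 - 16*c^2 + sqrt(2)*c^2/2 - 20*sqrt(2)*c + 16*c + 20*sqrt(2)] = 6*c^2 - 3*sqrt(2)*c - 3*c - 32 + sqrt(2)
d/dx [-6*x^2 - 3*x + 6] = -12*x - 3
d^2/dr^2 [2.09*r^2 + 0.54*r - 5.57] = 4.18000000000000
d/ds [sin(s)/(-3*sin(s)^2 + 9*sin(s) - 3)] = -cos(s)^3/(3*(sin(s)^2 - 3*sin(s) + 1)^2)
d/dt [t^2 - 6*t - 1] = 2*t - 6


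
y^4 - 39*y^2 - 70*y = y*(y - 7)*(y + 2)*(y + 5)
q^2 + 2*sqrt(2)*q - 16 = (q - 2*sqrt(2))*(q + 4*sqrt(2))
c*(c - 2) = c^2 - 2*c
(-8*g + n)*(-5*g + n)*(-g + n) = -40*g^3 + 53*g^2*n - 14*g*n^2 + n^3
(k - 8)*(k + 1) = k^2 - 7*k - 8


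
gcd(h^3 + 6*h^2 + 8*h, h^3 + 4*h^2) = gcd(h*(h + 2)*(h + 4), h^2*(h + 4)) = h^2 + 4*h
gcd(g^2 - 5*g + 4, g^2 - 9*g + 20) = g - 4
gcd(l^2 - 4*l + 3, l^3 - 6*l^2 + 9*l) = l - 3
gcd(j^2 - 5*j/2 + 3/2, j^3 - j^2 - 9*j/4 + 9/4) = j^2 - 5*j/2 + 3/2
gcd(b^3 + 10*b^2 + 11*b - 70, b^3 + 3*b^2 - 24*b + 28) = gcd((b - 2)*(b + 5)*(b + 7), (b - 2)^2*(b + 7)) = b^2 + 5*b - 14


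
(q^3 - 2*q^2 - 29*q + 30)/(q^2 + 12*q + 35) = (q^2 - 7*q + 6)/(q + 7)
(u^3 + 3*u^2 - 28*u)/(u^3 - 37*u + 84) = u/(u - 3)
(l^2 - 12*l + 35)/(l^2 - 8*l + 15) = (l - 7)/(l - 3)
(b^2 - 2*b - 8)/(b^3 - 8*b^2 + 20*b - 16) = (b + 2)/(b^2 - 4*b + 4)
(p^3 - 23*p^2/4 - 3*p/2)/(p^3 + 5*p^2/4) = (4*p^2 - 23*p - 6)/(p*(4*p + 5))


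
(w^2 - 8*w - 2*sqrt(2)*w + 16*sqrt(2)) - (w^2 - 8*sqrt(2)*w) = -8*w + 6*sqrt(2)*w + 16*sqrt(2)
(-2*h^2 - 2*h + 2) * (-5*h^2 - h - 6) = 10*h^4 + 12*h^3 + 4*h^2 + 10*h - 12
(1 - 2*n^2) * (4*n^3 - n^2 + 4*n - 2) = -8*n^5 + 2*n^4 - 4*n^3 + 3*n^2 + 4*n - 2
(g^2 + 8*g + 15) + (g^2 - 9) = 2*g^2 + 8*g + 6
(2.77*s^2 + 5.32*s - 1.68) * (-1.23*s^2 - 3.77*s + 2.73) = -3.4071*s^4 - 16.9865*s^3 - 10.4279*s^2 + 20.8572*s - 4.5864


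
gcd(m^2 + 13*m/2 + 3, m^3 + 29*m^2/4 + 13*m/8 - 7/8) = m + 1/2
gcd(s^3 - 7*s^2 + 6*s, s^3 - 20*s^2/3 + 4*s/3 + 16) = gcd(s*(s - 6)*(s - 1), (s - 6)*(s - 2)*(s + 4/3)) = s - 6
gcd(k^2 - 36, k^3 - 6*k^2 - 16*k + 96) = k - 6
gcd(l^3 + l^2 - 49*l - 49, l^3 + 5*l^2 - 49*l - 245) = l^2 - 49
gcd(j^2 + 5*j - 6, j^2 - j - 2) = 1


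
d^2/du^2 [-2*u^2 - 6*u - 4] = -4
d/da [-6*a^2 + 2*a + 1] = 2 - 12*a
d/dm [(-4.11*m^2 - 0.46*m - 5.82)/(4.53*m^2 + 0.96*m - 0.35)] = (-1.8618*m^2 + 55.6062*m + 5.7482)/(20.5209*m^4 + 8.6976*m^3 - 2.2494*m^2 - 0.672*m + 0.1225)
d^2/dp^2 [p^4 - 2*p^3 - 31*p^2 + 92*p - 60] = 12*p^2 - 12*p - 62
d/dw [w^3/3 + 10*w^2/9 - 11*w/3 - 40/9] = w^2 + 20*w/9 - 11/3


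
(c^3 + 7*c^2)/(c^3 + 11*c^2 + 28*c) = c/(c + 4)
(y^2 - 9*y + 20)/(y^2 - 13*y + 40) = (y - 4)/(y - 8)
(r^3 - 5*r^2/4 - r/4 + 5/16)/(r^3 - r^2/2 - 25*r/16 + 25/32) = 2*(2*r + 1)/(4*r + 5)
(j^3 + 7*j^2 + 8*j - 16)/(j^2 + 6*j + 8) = (j^2 + 3*j - 4)/(j + 2)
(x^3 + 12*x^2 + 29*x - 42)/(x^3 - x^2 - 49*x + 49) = (x + 6)/(x - 7)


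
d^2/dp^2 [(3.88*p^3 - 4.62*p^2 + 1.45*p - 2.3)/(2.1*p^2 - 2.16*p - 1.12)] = (-5.6843418860808e-14*p^4 + 25.332936*p^3 - 69.736464*p^2 + 112.261632*p - 50.887296)/(9.261*p^6 - 28.5768*p^5 + 14.57568*p^4 + 20.404224*p^3 - 7.773696*p^2 - 8.128512*p - 1.404928)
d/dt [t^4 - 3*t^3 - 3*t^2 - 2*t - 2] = 4*t^3 - 9*t^2 - 6*t - 2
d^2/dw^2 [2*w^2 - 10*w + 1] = 4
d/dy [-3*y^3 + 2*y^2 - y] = -9*y^2 + 4*y - 1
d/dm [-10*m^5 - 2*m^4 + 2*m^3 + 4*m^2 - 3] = 2*m*(-25*m^3 - 4*m^2 + 3*m + 4)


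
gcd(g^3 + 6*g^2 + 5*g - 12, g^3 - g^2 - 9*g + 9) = g^2 + 2*g - 3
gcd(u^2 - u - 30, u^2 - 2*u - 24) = u - 6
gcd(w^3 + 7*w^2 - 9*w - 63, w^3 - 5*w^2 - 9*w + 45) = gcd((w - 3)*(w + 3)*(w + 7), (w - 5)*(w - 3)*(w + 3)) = w^2 - 9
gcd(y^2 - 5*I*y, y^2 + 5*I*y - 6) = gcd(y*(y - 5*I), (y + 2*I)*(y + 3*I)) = 1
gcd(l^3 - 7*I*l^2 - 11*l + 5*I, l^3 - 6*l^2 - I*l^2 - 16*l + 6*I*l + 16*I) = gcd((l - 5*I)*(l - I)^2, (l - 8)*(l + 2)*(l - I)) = l - I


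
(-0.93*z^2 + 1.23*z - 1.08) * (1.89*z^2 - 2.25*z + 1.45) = -1.7577*z^4 + 4.4172*z^3 - 6.1572*z^2 + 4.2135*z - 1.566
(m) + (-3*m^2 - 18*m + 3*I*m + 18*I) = -3*m^2 - 17*m + 3*I*m + 18*I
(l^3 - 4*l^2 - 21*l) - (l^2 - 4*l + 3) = l^3 - 5*l^2 - 17*l - 3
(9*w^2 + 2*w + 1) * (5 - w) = -9*w^3 + 43*w^2 + 9*w + 5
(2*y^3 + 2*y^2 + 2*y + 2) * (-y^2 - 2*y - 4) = -2*y^5 - 6*y^4 - 14*y^3 - 14*y^2 - 12*y - 8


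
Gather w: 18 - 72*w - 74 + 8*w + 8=-64*w - 48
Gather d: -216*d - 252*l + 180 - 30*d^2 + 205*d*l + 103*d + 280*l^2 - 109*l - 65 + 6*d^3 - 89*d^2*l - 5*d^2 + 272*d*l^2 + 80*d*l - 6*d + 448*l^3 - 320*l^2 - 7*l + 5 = 6*d^3 + d^2*(-89*l - 35) + d*(272*l^2 + 285*l - 119) + 448*l^3 - 40*l^2 - 368*l + 120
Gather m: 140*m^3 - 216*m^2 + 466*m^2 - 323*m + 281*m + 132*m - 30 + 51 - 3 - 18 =140*m^3 + 250*m^2 + 90*m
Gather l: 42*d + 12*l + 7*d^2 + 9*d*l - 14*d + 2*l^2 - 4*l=7*d^2 + 28*d + 2*l^2 + l*(9*d + 8)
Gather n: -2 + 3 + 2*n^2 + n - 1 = 2*n^2 + n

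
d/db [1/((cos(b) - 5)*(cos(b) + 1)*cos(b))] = (3*sin(b) - 5*sin(b)/cos(b)^2 - 8*tan(b))/((cos(b) - 5)^2*(cos(b) + 1)^2)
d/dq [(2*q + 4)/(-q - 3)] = -2/(q + 3)^2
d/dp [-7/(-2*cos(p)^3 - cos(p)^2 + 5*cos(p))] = 7*(6*cos(p)^2 + 2*cos(p) - 5)*sin(p)/((cos(p) + cos(2*p) - 4)^2*cos(p)^2)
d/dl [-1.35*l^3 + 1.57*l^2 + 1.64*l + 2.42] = -4.05*l^2 + 3.14*l + 1.64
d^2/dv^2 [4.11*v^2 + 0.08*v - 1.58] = 8.22000000000000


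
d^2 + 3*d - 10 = (d - 2)*(d + 5)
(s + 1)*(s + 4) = s^2 + 5*s + 4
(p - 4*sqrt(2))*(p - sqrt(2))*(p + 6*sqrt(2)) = p^3 + sqrt(2)*p^2 - 52*p + 48*sqrt(2)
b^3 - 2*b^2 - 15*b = b*(b - 5)*(b + 3)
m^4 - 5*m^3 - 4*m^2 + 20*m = m*(m - 5)*(m - 2)*(m + 2)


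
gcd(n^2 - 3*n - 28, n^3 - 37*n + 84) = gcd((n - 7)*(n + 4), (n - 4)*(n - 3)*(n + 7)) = 1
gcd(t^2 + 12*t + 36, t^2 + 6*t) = t + 6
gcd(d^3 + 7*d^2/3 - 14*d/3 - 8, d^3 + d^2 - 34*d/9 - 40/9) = d^2 - 2*d/3 - 8/3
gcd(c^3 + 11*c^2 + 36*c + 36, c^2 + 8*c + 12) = c^2 + 8*c + 12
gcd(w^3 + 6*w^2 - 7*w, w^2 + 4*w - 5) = w - 1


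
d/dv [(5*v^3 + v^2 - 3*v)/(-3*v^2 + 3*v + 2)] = (-15*v^4 + 30*v^3 + 24*v^2 + 4*v - 6)/(9*v^4 - 18*v^3 - 3*v^2 + 12*v + 4)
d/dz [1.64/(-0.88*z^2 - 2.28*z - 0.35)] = (2.8864*z + 3.7392)/(0.88*z^2 + 2.28*z + 0.35)^2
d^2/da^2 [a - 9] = 0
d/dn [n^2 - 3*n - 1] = 2*n - 3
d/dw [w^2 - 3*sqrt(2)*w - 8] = 2*w - 3*sqrt(2)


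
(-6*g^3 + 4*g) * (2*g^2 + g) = -12*g^5 - 6*g^4 + 8*g^3 + 4*g^2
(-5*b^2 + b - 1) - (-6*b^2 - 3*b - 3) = b^2 + 4*b + 2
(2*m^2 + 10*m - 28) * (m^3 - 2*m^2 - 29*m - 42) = 2*m^5 + 6*m^4 - 106*m^3 - 318*m^2 + 392*m + 1176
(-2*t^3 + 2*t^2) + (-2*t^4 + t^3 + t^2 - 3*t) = -2*t^4 - t^3 + 3*t^2 - 3*t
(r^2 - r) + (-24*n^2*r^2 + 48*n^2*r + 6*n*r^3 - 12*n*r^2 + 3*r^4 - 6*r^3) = -24*n^2*r^2 + 48*n^2*r + 6*n*r^3 - 12*n*r^2 + 3*r^4 - 6*r^3 + r^2 - r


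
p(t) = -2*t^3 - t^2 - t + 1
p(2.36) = -33.22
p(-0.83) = 2.28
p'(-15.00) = -1321.00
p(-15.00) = 6541.00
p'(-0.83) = -3.47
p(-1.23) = 4.44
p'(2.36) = -39.14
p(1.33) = -6.80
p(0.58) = -0.31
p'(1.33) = -14.27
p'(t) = -6*t^2 - 2*t - 1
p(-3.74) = 95.38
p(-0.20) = 1.18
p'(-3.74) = -77.45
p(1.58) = -10.97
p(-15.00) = 6541.00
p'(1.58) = -19.14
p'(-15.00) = -1321.00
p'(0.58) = -4.18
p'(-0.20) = -0.84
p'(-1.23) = -7.62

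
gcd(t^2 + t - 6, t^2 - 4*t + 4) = t - 2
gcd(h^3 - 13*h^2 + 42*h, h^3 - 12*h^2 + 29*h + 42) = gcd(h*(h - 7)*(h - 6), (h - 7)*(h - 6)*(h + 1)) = h^2 - 13*h + 42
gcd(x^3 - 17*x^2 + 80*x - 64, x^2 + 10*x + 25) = 1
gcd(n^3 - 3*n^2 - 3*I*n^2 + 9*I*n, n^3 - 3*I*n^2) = n^2 - 3*I*n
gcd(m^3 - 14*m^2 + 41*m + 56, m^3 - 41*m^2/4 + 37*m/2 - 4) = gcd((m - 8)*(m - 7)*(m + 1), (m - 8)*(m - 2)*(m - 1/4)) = m - 8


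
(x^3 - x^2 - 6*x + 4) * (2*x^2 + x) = 2*x^5 - x^4 - 13*x^3 + 2*x^2 + 4*x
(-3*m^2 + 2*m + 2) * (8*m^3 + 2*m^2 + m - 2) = -24*m^5 + 10*m^4 + 17*m^3 + 12*m^2 - 2*m - 4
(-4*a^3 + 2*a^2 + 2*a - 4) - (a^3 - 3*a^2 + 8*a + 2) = -5*a^3 + 5*a^2 - 6*a - 6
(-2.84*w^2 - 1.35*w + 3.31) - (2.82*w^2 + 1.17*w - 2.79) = -5.66*w^2 - 2.52*w + 6.1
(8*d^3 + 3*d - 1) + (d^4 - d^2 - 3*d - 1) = d^4 + 8*d^3 - d^2 - 2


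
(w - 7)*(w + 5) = w^2 - 2*w - 35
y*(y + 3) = y^2 + 3*y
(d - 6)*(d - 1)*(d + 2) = d^3 - 5*d^2 - 8*d + 12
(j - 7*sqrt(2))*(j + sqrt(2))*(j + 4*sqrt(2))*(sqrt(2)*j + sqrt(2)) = sqrt(2)*j^4 - 4*j^3 + sqrt(2)*j^3 - 62*sqrt(2)*j^2 - 4*j^2 - 112*j - 62*sqrt(2)*j - 112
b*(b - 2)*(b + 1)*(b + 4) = b^4 + 3*b^3 - 6*b^2 - 8*b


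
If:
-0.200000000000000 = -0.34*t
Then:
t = 0.59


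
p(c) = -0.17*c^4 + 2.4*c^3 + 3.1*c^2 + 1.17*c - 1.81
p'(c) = -0.68*c^3 + 7.2*c^2 + 6.2*c + 1.17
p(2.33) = 43.09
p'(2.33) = 46.10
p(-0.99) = -2.42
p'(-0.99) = 2.75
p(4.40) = 204.08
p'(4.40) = 109.92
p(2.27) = 40.38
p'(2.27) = 44.39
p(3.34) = 104.95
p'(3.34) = 76.86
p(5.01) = 276.56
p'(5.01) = 127.44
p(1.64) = 17.80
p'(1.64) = 27.70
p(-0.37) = -1.94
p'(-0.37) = -0.10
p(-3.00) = -55.99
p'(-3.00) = 65.73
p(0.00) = -1.81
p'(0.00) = 1.17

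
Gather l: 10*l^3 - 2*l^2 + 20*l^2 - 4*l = 10*l^3 + 18*l^2 - 4*l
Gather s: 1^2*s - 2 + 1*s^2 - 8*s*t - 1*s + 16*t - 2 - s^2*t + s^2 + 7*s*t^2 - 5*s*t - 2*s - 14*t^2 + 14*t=s^2*(2 - t) + s*(7*t^2 - 13*t - 2) - 14*t^2 + 30*t - 4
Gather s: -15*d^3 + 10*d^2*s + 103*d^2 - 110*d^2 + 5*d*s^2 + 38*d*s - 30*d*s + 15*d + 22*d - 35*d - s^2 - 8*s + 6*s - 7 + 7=-15*d^3 - 7*d^2 + 2*d + s^2*(5*d - 1) + s*(10*d^2 + 8*d - 2)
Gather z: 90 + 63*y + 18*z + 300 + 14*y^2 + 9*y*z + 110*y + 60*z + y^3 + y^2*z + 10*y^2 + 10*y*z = y^3 + 24*y^2 + 173*y + z*(y^2 + 19*y + 78) + 390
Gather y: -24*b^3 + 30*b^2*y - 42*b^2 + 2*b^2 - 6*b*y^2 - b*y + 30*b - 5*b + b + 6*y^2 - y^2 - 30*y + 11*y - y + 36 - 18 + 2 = -24*b^3 - 40*b^2 + 26*b + y^2*(5 - 6*b) + y*(30*b^2 - b - 20) + 20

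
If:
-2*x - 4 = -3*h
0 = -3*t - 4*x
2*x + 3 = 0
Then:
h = 1/3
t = 2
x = -3/2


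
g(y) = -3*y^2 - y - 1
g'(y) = -6*y - 1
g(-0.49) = -1.23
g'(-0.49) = 1.94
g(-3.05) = -25.86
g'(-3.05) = 17.30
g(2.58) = -23.55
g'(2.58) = -16.48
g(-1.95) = -10.46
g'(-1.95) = 10.70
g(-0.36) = -1.03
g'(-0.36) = 1.16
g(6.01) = -115.37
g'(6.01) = -37.06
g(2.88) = -28.76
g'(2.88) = -18.28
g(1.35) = -7.82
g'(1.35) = -9.10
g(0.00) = -1.00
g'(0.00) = -1.00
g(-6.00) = -103.00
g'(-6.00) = 35.00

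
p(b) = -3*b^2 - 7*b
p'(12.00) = -79.00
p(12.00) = -516.00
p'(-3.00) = 11.00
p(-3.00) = -6.00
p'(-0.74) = -2.56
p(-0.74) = 3.54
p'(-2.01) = 5.06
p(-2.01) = 1.95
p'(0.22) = -8.32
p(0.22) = -1.69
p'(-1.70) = 3.20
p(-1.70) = 3.23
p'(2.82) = -23.92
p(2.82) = -43.60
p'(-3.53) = 14.18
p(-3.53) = -12.67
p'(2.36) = -21.16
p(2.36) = -33.23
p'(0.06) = -7.36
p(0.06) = -0.43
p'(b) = -6*b - 7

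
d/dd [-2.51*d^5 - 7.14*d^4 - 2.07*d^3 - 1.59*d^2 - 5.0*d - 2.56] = -12.55*d^4 - 28.56*d^3 - 6.21*d^2 - 3.18*d - 5.0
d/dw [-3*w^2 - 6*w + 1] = -6*w - 6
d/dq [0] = 0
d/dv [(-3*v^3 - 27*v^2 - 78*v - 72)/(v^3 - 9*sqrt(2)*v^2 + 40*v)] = 3*(-v*(v^2 - 9*sqrt(2)*v + 40)*(3*v^2 + 18*v + 26) + (3*v^2 - 18*sqrt(2)*v + 40)*(v^3 + 9*v^2 + 26*v + 24))/(v^2*(v^2 - 9*sqrt(2)*v + 40)^2)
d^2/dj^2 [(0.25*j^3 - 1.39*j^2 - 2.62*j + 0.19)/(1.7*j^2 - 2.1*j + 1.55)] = (-24.1807*j^3 + 20.388*j^2 + 40.95615*j - 23.06065)/(4.913*j^6 - 18.207*j^5 + 35.9295*j^4 - 42.462*j^3 + 32.75925*j^2 - 15.13575*j + 3.723875)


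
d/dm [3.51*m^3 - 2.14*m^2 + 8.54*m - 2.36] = 10.53*m^2 - 4.28*m + 8.54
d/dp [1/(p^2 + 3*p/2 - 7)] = 2*(-4*p - 3)/(2*p^2 + 3*p - 14)^2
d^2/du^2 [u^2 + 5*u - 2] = 2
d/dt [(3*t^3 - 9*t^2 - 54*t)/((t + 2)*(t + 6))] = 3*(t^4 + 16*t^3 + 30*t^2 - 72*t - 216)/(t^4 + 16*t^3 + 88*t^2 + 192*t + 144)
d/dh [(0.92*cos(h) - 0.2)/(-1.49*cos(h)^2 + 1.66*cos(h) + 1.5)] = (-1.3708*cos(h)^2 + 0.596*cos(h) - 1.712)*sin(h)/(2.2201*cos(h)^4 - 4.9468*cos(h)^3 - 1.7144*cos(h)^2 + 4.98*cos(h) + 2.25)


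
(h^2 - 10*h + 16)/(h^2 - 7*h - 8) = (h - 2)/(h + 1)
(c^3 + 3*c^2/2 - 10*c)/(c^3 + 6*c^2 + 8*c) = (c - 5/2)/(c + 2)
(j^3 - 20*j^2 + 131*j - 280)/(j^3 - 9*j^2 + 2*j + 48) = (j^2 - 12*j + 35)/(j^2 - j - 6)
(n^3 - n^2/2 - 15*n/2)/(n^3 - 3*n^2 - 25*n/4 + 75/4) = 2*n/(2*n - 5)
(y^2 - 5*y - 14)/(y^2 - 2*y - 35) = (y + 2)/(y + 5)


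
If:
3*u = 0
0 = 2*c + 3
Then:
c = -3/2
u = 0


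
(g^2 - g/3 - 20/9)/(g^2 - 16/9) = (3*g - 5)/(3*g - 4)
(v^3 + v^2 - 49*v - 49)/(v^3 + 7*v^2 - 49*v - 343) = (v + 1)/(v + 7)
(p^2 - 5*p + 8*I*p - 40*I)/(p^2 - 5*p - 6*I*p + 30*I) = (p + 8*I)/(p - 6*I)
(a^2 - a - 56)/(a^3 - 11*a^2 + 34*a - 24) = (a^2 - a - 56)/(a^3 - 11*a^2 + 34*a - 24)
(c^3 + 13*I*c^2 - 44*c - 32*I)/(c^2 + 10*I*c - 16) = (c^2 + 5*I*c - 4)/(c + 2*I)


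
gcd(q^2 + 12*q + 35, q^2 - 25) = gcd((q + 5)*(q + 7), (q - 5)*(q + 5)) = q + 5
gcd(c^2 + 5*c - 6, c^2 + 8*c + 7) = 1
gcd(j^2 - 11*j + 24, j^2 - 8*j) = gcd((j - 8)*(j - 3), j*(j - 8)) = j - 8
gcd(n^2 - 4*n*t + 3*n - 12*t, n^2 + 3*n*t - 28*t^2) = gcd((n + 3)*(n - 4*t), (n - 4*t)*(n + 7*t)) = -n + 4*t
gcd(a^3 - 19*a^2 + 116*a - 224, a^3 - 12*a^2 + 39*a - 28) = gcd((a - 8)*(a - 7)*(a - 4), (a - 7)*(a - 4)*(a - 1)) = a^2 - 11*a + 28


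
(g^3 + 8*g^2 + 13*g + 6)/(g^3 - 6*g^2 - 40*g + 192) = (g^2 + 2*g + 1)/(g^2 - 12*g + 32)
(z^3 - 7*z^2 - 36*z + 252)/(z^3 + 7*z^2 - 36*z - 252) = (z - 7)/(z + 7)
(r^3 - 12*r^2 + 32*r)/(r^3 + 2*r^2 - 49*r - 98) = r*(r^2 - 12*r + 32)/(r^3 + 2*r^2 - 49*r - 98)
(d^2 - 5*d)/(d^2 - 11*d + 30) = d/(d - 6)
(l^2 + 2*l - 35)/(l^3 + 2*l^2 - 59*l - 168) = (l - 5)/(l^2 - 5*l - 24)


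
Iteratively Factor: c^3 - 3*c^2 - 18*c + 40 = (c - 5)*(c^2 + 2*c - 8) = (c - 5)*(c + 4)*(c - 2)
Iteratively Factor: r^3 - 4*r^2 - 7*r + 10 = (r - 1)*(r^2 - 3*r - 10) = (r - 1)*(r + 2)*(r - 5)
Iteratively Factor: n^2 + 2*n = (n)*(n + 2)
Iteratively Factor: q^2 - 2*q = (q - 2)*(q)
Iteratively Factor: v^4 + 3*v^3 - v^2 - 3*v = (v - 1)*(v^3 + 4*v^2 + 3*v) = (v - 1)*(v + 1)*(v^2 + 3*v) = v*(v - 1)*(v + 1)*(v + 3)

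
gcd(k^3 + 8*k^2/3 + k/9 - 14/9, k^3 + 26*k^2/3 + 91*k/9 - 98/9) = k^2 + 5*k/3 - 14/9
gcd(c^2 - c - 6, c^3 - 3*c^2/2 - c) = 1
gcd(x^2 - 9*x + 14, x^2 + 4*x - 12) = x - 2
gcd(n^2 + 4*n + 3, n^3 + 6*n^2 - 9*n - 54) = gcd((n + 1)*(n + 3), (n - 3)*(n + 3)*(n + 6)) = n + 3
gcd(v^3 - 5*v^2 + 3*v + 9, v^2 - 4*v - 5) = v + 1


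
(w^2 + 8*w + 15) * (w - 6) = w^3 + 2*w^2 - 33*w - 90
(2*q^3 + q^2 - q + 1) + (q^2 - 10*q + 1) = 2*q^3 + 2*q^2 - 11*q + 2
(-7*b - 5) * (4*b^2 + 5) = -28*b^3 - 20*b^2 - 35*b - 25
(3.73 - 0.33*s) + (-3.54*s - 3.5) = 0.23 - 3.87*s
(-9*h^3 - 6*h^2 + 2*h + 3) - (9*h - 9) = -9*h^3 - 6*h^2 - 7*h + 12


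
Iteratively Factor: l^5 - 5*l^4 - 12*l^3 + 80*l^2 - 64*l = (l + 4)*(l^4 - 9*l^3 + 24*l^2 - 16*l) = (l - 4)*(l + 4)*(l^3 - 5*l^2 + 4*l) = (l - 4)^2*(l + 4)*(l^2 - l) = l*(l - 4)^2*(l + 4)*(l - 1)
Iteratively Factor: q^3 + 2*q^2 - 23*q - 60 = (q + 3)*(q^2 - q - 20) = (q - 5)*(q + 3)*(q + 4)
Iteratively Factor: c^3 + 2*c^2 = (c + 2)*(c^2) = c*(c + 2)*(c)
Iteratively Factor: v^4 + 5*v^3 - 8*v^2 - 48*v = (v - 3)*(v^3 + 8*v^2 + 16*v) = v*(v - 3)*(v^2 + 8*v + 16) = v*(v - 3)*(v + 4)*(v + 4)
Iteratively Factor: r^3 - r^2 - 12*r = (r + 3)*(r^2 - 4*r) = (r - 4)*(r + 3)*(r)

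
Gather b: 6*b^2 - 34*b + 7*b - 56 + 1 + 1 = 6*b^2 - 27*b - 54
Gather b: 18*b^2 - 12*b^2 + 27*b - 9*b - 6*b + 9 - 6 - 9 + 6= 6*b^2 + 12*b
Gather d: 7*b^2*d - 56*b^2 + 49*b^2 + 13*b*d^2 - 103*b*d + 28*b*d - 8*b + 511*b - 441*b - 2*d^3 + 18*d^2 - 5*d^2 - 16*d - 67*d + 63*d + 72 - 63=-7*b^2 + 62*b - 2*d^3 + d^2*(13*b + 13) + d*(7*b^2 - 75*b - 20) + 9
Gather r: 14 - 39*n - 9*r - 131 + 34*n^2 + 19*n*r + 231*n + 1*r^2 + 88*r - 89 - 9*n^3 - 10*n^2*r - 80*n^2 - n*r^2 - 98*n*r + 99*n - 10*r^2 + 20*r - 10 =-9*n^3 - 46*n^2 + 291*n + r^2*(-n - 9) + r*(-10*n^2 - 79*n + 99) - 216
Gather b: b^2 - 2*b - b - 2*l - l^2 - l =b^2 - 3*b - l^2 - 3*l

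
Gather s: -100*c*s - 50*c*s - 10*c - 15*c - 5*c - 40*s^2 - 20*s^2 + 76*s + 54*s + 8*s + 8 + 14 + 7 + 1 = -30*c - 60*s^2 + s*(138 - 150*c) + 30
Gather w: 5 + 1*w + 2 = w + 7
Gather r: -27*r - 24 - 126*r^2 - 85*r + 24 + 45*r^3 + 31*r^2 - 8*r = 45*r^3 - 95*r^2 - 120*r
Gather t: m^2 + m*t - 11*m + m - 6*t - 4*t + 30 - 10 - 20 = m^2 - 10*m + t*(m - 10)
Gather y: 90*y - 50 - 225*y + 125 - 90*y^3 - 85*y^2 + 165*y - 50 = -90*y^3 - 85*y^2 + 30*y + 25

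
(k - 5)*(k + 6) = k^2 + k - 30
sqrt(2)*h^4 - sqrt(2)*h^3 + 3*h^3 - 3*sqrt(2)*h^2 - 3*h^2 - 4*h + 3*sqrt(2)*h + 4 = (h - 1)*(h - sqrt(2))*(h + 2*sqrt(2))*(sqrt(2)*h + 1)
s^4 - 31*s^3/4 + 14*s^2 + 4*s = s*(s - 4)^2*(s + 1/4)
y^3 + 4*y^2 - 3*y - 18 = (y - 2)*(y + 3)^2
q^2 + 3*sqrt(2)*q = q*(q + 3*sqrt(2))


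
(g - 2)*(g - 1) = g^2 - 3*g + 2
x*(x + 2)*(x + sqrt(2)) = x^3 + sqrt(2)*x^2 + 2*x^2 + 2*sqrt(2)*x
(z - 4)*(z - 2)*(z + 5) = z^3 - z^2 - 22*z + 40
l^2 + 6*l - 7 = (l - 1)*(l + 7)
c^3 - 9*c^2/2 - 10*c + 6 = (c - 6)*(c - 1/2)*(c + 2)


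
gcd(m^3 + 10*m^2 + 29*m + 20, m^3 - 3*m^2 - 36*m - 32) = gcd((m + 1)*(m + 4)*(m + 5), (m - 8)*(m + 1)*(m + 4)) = m^2 + 5*m + 4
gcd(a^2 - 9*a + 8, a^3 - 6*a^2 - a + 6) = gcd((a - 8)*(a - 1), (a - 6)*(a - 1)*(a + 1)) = a - 1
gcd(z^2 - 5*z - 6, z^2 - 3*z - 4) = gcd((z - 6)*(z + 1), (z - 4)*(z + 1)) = z + 1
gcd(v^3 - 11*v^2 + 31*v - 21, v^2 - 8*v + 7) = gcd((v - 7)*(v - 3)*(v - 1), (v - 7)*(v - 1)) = v^2 - 8*v + 7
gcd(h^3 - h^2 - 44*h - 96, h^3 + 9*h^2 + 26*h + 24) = h^2 + 7*h + 12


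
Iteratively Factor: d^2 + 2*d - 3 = (d + 3)*(d - 1)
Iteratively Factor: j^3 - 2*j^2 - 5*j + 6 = (j - 3)*(j^2 + j - 2) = (j - 3)*(j + 2)*(j - 1)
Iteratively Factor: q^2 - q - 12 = (q - 4)*(q + 3)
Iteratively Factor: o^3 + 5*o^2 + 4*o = (o + 4)*(o^2 + o) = o*(o + 4)*(o + 1)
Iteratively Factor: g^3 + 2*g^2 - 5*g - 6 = (g + 3)*(g^2 - g - 2) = (g + 1)*(g + 3)*(g - 2)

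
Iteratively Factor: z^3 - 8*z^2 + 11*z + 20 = (z - 5)*(z^2 - 3*z - 4) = (z - 5)*(z - 4)*(z + 1)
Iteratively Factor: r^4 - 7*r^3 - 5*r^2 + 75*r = (r + 3)*(r^3 - 10*r^2 + 25*r) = r*(r + 3)*(r^2 - 10*r + 25) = r*(r - 5)*(r + 3)*(r - 5)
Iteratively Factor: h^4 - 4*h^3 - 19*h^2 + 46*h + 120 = (h - 5)*(h^3 + h^2 - 14*h - 24) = (h - 5)*(h - 4)*(h^2 + 5*h + 6) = (h - 5)*(h - 4)*(h + 3)*(h + 2)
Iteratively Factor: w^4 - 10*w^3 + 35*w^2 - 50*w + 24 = (w - 1)*(w^3 - 9*w^2 + 26*w - 24) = (w - 2)*(w - 1)*(w^2 - 7*w + 12) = (w - 4)*(w - 2)*(w - 1)*(w - 3)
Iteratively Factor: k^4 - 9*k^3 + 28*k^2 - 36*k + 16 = (k - 2)*(k^3 - 7*k^2 + 14*k - 8) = (k - 4)*(k - 2)*(k^2 - 3*k + 2) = (k - 4)*(k - 2)^2*(k - 1)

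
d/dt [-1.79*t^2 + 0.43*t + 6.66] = 0.43 - 3.58*t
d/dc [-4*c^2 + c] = 1 - 8*c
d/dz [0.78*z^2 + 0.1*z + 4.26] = 1.56*z + 0.1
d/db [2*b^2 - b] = 4*b - 1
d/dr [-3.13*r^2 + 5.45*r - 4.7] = 5.45 - 6.26*r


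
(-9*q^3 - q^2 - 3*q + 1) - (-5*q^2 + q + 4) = -9*q^3 + 4*q^2 - 4*q - 3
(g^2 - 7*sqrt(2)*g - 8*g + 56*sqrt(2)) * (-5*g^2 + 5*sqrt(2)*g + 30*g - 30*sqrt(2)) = -5*g^4 + 40*sqrt(2)*g^3 + 70*g^3 - 560*sqrt(2)*g^2 - 310*g^2 + 980*g + 1920*sqrt(2)*g - 3360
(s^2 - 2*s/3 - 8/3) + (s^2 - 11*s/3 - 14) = 2*s^2 - 13*s/3 - 50/3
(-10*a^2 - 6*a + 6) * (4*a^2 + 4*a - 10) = -40*a^4 - 64*a^3 + 100*a^2 + 84*a - 60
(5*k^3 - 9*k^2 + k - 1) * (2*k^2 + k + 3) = 10*k^5 - 13*k^4 + 8*k^3 - 28*k^2 + 2*k - 3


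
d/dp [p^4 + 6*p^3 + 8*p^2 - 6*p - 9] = 4*p^3 + 18*p^2 + 16*p - 6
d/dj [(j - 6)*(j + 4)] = 2*j - 2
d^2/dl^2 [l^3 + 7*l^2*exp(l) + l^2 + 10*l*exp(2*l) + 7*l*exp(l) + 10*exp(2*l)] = 7*l^2*exp(l) + 40*l*exp(2*l) + 35*l*exp(l) + 6*l + 80*exp(2*l) + 28*exp(l) + 2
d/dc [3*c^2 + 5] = 6*c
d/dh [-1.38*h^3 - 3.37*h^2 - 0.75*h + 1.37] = -4.14*h^2 - 6.74*h - 0.75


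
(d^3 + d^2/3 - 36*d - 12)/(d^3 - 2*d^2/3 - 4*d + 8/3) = (3*d^3 + d^2 - 108*d - 36)/(3*d^3 - 2*d^2 - 12*d + 8)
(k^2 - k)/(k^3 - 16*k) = (k - 1)/(k^2 - 16)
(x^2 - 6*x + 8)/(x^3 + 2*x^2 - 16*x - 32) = (x - 2)/(x^2 + 6*x + 8)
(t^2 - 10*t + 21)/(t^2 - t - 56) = (-t^2 + 10*t - 21)/(-t^2 + t + 56)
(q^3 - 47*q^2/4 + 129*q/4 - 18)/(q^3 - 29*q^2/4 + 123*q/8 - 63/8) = 2*(q - 8)/(2*q - 7)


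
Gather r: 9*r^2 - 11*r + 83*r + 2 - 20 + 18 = 9*r^2 + 72*r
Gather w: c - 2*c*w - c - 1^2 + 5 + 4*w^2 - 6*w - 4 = 4*w^2 + w*(-2*c - 6)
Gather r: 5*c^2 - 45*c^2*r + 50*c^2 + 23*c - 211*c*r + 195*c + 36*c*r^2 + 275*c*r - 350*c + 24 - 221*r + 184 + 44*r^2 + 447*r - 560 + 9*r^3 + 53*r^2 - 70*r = 55*c^2 - 132*c + 9*r^3 + r^2*(36*c + 97) + r*(-45*c^2 + 64*c + 156) - 352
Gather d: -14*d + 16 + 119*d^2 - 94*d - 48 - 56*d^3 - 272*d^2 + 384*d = -56*d^3 - 153*d^2 + 276*d - 32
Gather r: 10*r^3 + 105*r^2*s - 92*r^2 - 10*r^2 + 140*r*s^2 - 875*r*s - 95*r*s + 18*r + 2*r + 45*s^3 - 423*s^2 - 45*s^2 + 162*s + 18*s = 10*r^3 + r^2*(105*s - 102) + r*(140*s^2 - 970*s + 20) + 45*s^3 - 468*s^2 + 180*s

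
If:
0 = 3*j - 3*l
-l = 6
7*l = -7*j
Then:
No Solution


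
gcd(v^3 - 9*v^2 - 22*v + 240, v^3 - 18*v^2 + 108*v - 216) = v - 6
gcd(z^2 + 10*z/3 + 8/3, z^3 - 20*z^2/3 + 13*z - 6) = 1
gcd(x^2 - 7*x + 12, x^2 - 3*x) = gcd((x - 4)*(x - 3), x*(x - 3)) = x - 3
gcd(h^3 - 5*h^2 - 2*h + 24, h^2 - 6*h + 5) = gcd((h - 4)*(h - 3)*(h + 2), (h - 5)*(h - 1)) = 1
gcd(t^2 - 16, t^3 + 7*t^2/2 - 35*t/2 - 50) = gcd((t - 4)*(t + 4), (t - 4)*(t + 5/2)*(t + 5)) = t - 4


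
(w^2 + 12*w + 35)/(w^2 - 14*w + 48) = (w^2 + 12*w + 35)/(w^2 - 14*w + 48)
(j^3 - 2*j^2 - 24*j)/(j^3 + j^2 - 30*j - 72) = j/(j + 3)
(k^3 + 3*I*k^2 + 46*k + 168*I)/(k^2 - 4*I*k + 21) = (k^2 + 10*I*k - 24)/(k + 3*I)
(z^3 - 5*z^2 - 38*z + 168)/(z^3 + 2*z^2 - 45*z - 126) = (z - 4)/(z + 3)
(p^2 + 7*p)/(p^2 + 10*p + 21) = p/(p + 3)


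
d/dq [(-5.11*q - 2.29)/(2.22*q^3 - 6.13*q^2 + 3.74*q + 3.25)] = (22.6884*q^3 - 16.0729*q^2 - 28.0754*q - 8.0429)/(4.9284*q^6 - 27.2172*q^5 + 54.1825*q^4 - 31.4224*q^3 - 25.8574*q^2 + 24.31*q + 10.5625)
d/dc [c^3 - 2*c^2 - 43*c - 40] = 3*c^2 - 4*c - 43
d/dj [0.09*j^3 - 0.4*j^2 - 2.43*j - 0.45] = 0.27*j^2 - 0.8*j - 2.43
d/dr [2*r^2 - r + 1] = 4*r - 1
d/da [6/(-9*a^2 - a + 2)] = 6*(18*a + 1)/(9*a^2 + a - 2)^2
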